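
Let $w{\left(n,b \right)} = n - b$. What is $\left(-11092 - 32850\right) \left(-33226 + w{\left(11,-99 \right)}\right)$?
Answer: $1455183272$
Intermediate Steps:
$\left(-11092 - 32850\right) \left(-33226 + w{\left(11,-99 \right)}\right) = \left(-11092 - 32850\right) \left(-33226 + \left(11 - -99\right)\right) = - 43942 \left(-33226 + \left(11 + 99\right)\right) = - 43942 \left(-33226 + 110\right) = \left(-43942\right) \left(-33116\right) = 1455183272$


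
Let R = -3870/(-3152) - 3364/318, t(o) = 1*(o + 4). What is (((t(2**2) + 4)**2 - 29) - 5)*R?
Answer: -128874185/125292 ≈ -1028.6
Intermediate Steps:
t(o) = 4 + o (t(o) = 1*(4 + o) = 4 + o)
R = -2343167/250584 (R = -3870*(-1/3152) - 3364*1/318 = 1935/1576 - 1682/159 = -2343167/250584 ≈ -9.3508)
(((t(2**2) + 4)**2 - 29) - 5)*R = ((((4 + 2**2) + 4)**2 - 29) - 5)*(-2343167/250584) = ((((4 + 4) + 4)**2 - 29) - 5)*(-2343167/250584) = (((8 + 4)**2 - 29) - 5)*(-2343167/250584) = ((12**2 - 29) - 5)*(-2343167/250584) = ((144 - 29) - 5)*(-2343167/250584) = (115 - 5)*(-2343167/250584) = 110*(-2343167/250584) = -128874185/125292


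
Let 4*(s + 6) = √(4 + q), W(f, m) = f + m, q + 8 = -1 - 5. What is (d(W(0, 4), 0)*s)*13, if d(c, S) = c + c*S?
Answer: -312 + 13*I*√10 ≈ -312.0 + 41.11*I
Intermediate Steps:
q = -14 (q = -8 + (-1 - 5) = -8 - 6 = -14)
d(c, S) = c + S*c
s = -6 + I*√10/4 (s = -6 + √(4 - 14)/4 = -6 + √(-10)/4 = -6 + (I*√10)/4 = -6 + I*√10/4 ≈ -6.0 + 0.79057*I)
(d(W(0, 4), 0)*s)*13 = (((0 + 4)*(1 + 0))*(-6 + I*√10/4))*13 = ((4*1)*(-6 + I*√10/4))*13 = (4*(-6 + I*√10/4))*13 = (-24 + I*√10)*13 = -312 + 13*I*√10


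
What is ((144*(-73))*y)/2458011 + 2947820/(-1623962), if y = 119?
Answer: -1546205587126/665286076597 ≈ -2.3241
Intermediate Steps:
((144*(-73))*y)/2458011 + 2947820/(-1623962) = ((144*(-73))*119)/2458011 + 2947820/(-1623962) = -10512*119*(1/2458011) + 2947820*(-1/1623962) = -1250928*1/2458011 - 1473910/811981 = -416976/819337 - 1473910/811981 = -1546205587126/665286076597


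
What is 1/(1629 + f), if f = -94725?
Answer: -1/93096 ≈ -1.0742e-5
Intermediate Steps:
1/(1629 + f) = 1/(1629 - 94725) = 1/(-93096) = -1/93096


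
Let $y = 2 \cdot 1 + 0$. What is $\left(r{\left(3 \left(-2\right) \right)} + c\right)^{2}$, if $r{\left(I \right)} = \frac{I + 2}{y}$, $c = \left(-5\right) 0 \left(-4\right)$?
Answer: $4$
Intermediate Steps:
$c = 0$ ($c = 0 \left(-4\right) = 0$)
$y = 2$ ($y = 2 + 0 = 2$)
$r{\left(I \right)} = 1 + \frac{I}{2}$ ($r{\left(I \right)} = \frac{I + 2}{2} = \left(2 + I\right) \frac{1}{2} = 1 + \frac{I}{2}$)
$\left(r{\left(3 \left(-2\right) \right)} + c\right)^{2} = \left(\left(1 + \frac{3 \left(-2\right)}{2}\right) + 0\right)^{2} = \left(\left(1 + \frac{1}{2} \left(-6\right)\right) + 0\right)^{2} = \left(\left(1 - 3\right) + 0\right)^{2} = \left(-2 + 0\right)^{2} = \left(-2\right)^{2} = 4$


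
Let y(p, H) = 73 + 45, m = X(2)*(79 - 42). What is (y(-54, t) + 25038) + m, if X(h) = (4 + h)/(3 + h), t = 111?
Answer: 126002/5 ≈ 25200.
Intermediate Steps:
X(h) = (4 + h)/(3 + h)
m = 222/5 (m = ((4 + 2)/(3 + 2))*(79 - 42) = (6/5)*37 = 222/5 ≈ 44.400)
y(p, H) = 118
(y(-54, t) + 25038) + m = (118 + 25038) + 222/5 = 25156 + 222/5 = 126002/5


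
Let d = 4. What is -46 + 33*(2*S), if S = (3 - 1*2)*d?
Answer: 218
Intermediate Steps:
S = 4 (S = (3 - 1*2)*4 = (3 - 2)*4 = 1*4 = 4)
-46 + 33*(2*S) = -46 + 33*(2*4) = -46 + 33*8 = -46 + 264 = 218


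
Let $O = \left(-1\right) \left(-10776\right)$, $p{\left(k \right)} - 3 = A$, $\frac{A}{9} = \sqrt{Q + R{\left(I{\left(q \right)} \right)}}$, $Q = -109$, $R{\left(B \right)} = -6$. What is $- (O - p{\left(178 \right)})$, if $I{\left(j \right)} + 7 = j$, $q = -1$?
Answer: $-10773 + 9 i \sqrt{115} \approx -10773.0 + 96.514 i$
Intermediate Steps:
$I{\left(j \right)} = -7 + j$
$A = 9 i \sqrt{115}$ ($A = 9 \sqrt{-109 - 6} = 9 \sqrt{-115} = 9 i \sqrt{115} \approx 96.514 i$)
$p{\left(k \right)} = 3 + 9 i \sqrt{115}$
$O = 10776$
$- (O - p{\left(178 \right)}) = - (10776 - \left(3 + 9 i \sqrt{115}\right)) = - (10773 - 9 i \sqrt{115}) = -10773 + 9 i \sqrt{115}$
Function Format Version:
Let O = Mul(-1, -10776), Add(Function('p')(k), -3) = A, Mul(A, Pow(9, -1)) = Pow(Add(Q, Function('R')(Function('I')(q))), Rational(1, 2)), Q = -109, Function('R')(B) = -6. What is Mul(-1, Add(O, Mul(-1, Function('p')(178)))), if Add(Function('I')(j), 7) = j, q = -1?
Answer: Add(-10773, Mul(9, I, Pow(115, Rational(1, 2)))) ≈ Add(-10773., Mul(96.514, I))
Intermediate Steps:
Function('I')(j) = Add(-7, j)
A = Mul(9, I, Pow(115, Rational(1, 2))) (A = Mul(9, Pow(Add(-109, -6), Rational(1, 2))) = Mul(9, Pow(-115, Rational(1, 2))) = Mul(9, Mul(I, Pow(115, Rational(1, 2)))) = Mul(9, I, Pow(115, Rational(1, 2))) ≈ Mul(96.514, I))
Function('p')(k) = Add(3, Mul(9, I, Pow(115, Rational(1, 2))))
O = 10776
Mul(-1, Add(O, Mul(-1, Function('p')(178)))) = Mul(-1, Add(10776, Mul(-1, Add(3, Mul(9, I, Pow(115, Rational(1, 2))))))) = Mul(-1, Add(10776, Add(-3, Mul(-9, I, Pow(115, Rational(1, 2)))))) = Mul(-1, Add(10773, Mul(-9, I, Pow(115, Rational(1, 2))))) = Add(-10773, Mul(9, I, Pow(115, Rational(1, 2))))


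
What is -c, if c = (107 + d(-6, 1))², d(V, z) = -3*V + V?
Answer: -14161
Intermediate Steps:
d(V, z) = -2*V
c = 14161 (c = (107 - 2*(-6))² = (107 + 12)² = 119² = 14161)
-c = -1*14161 = -14161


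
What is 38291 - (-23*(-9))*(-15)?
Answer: 41396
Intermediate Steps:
38291 - (-23*(-9))*(-15) = 38291 - 207*(-15) = 38291 - 1*(-3105) = 38291 + 3105 = 41396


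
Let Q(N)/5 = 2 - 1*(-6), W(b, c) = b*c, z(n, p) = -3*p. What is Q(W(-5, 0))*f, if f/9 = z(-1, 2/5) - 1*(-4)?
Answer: 1008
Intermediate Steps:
f = 126/5 (f = 9*(-6/5 - 1*(-4)) = 9*(-6/5 + 4) = 9*(14/5) = 126/5 ≈ 25.200)
Q(N) = 40 (Q(N) = 5*(2 - 1*(-6)) = 5*(2 + 6) = 5*8 = 40)
Q(W(-5, 0))*f = 40*(126/5) = 1008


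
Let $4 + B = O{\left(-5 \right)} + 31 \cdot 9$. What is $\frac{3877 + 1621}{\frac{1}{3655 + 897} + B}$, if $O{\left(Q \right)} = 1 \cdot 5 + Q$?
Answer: $\frac{25026896}{1251801} \approx 19.993$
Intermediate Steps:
$O{\left(Q \right)} = 5 + Q$
$B = 275$ ($B = -4 + \left(\left(5 - 5\right) + 31 \cdot 9\right) = -4 + \left(0 + 279\right) = -4 + 279 = 275$)
$\frac{3877 + 1621}{\frac{1}{3655 + 897} + B} = \frac{3877 + 1621}{\frac{1}{3655 + 897} + 275} = \frac{5498}{\frac{1}{4552} + 275} = \frac{5498}{\frac{1251801}{4552}} = 5498 \cdot \frac{4552}{1251801} = \frac{25026896}{1251801}$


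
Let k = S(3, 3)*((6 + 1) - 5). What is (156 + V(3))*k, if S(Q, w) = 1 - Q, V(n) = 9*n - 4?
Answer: -716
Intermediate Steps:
V(n) = -4 + 9*n
k = -4 (k = (1 - 1*3)*((6 + 1) - 5) = (1 - 3)*(7 - 5) = -2*2 = -4)
(156 + V(3))*k = (156 + (-4 + 9*3))*(-4) = (156 + (-4 + 27))*(-4) = (156 + 23)*(-4) = 179*(-4) = -716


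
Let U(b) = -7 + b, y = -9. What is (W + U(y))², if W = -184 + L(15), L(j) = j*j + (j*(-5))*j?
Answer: 1210000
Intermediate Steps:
L(j) = -4*j² (L(j) = j² + (-5*j)*j = j² - 5*j² = -4*j²)
W = -1084 (W = -184 - 4*15² = -184 - 4*225 = -184 - 900 = -1084)
(W + U(y))² = (-1084 + (-7 - 9))² = (-1084 - 16)² = (-1100)² = 1210000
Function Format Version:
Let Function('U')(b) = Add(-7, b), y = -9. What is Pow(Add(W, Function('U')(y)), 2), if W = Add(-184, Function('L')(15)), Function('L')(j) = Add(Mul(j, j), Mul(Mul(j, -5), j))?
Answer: 1210000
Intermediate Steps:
Function('L')(j) = Mul(-4, Pow(j, 2)) (Function('L')(j) = Add(Pow(j, 2), Mul(Mul(-5, j), j)) = Add(Pow(j, 2), Mul(-5, Pow(j, 2))) = Mul(-4, Pow(j, 2)))
W = -1084 (W = Add(-184, Mul(-4, Pow(15, 2))) = Add(-184, Mul(-4, 225)) = Add(-184, -900) = -1084)
Pow(Add(W, Function('U')(y)), 2) = Pow(Add(-1084, Add(-7, -9)), 2) = Pow(Add(-1084, -16), 2) = Pow(-1100, 2) = 1210000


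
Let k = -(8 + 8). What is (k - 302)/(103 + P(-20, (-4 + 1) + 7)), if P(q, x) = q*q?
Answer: -318/503 ≈ -0.63221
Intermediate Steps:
P(q, x) = q²
k = -16 (k = -1*16 = -16)
(k - 302)/(103 + P(-20, (-4 + 1) + 7)) = (-16 - 302)/(103 + (-20)²) = -318/(103 + 400) = -318/503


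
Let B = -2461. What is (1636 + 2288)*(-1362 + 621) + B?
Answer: -2910145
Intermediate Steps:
(1636 + 2288)*(-1362 + 621) + B = (1636 + 2288)*(-1362 + 621) - 2461 = 3924*(-741) - 2461 = -2907684 - 2461 = -2910145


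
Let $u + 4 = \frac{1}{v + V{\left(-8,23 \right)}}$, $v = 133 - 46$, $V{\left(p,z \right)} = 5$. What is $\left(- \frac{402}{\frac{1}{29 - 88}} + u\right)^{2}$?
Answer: $\frac{4759766892721}{8464} \approx 5.6235 \cdot 10^{8}$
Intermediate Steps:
$v = 87$ ($v = 133 - 46 = 87$)
$u = - \frac{367}{92}$ ($u = -4 + \frac{1}{87 + 5} = -4 + \frac{1}{92} = - \frac{367}{92} \approx -3.9891$)
$\left(- \frac{402}{\frac{1}{29 - 88}} + u\right)^{2} = \left(- \frac{402}{\frac{1}{29 - 88}} - \frac{367}{92}\right)^{2} = \left(- \frac{402}{\frac{1}{-59}} - \frac{367}{92}\right)^{2} = \left(- \frac{402}{- \frac{1}{59}} - \frac{367}{92}\right)^{2} = \left(\left(-402\right) \left(-59\right) - \frac{367}{92}\right)^{2} = \left(23718 - \frac{367}{92}\right)^{2} = \left(\frac{2181689}{92}\right)^{2} = \frac{4759766892721}{8464}$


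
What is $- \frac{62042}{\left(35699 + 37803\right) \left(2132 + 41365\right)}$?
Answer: $- \frac{31021}{1598558247} \approx -1.9406 \cdot 10^{-5}$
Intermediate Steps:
$- \frac{62042}{\left(35699 + 37803\right) \left(2132 + 41365\right)} = - \frac{62042}{73502 \cdot 43497} = - \frac{62042}{3197116494} = \left(-62042\right) \frac{1}{3197116494} = - \frac{31021}{1598558247}$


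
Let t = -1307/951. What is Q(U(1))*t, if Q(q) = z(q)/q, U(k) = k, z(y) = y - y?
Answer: 0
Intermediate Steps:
z(y) = 0
Q(q) = 0 (Q(q) = 0/q = 0)
t = -1307/951 (t = -1307*1/951 = -1307/951 ≈ -1.3743)
Q(U(1))*t = 0*(-1307/951) = 0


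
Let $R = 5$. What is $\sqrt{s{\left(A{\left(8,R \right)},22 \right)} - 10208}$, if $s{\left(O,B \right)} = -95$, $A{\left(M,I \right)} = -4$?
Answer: $i \sqrt{10303} \approx 101.5 i$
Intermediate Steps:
$\sqrt{s{\left(A{\left(8,R \right)},22 \right)} - 10208} = \sqrt{-95 - 10208} = \sqrt{-10303} = i \sqrt{10303}$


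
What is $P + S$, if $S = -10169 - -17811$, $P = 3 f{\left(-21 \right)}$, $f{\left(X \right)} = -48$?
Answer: $7498$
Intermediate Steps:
$P = -144$ ($P = 3 \left(-48\right) = -144$)
$S = 7642$ ($S = -10169 + 17811 = 7642$)
$P + S = -144 + 7642 = 7498$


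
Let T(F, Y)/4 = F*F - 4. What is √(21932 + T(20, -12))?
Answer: 2*√5879 ≈ 153.35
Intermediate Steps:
T(F, Y) = -16 + 4*F² (T(F, Y) = 4*(F*F - 4) = 4*(F² - 4) = 4*(-4 + F²) = -16 + 4*F²)
√(21932 + T(20, -12)) = √(21932 + (-16 + 4*20²)) = √(21932 + (-16 + 4*400)) = √(21932 + (-16 + 1600)) = √(21932 + 1584) = √23516 = 2*√5879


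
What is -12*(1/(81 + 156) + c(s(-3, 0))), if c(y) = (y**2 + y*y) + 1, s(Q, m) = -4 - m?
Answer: -31288/79 ≈ -396.05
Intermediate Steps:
c(y) = 1 + 2*y**2 (c(y) = (y**2 + y**2) + 1 = 2*y**2 + 1 = 1 + 2*y**2)
-12*(1/(81 + 156) + c(s(-3, 0))) = -12*(1/(81 + 156) + (1 + 2*(-4 - 1*0)**2)) = -12*(1/237 + (1 + 2*(-4 + 0)**2)) = -12*(1/237 + (1 + 2*(-4)**2)) = -12*(1/237 + (1 + 2*16)) = -12*(1/237 + (1 + 32)) = -12*(1/237 + 33) = -12*7822/237 = -31288/79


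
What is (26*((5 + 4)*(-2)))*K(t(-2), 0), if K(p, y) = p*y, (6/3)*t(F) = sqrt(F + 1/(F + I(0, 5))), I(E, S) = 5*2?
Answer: 0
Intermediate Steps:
I(E, S) = 10
t(F) = sqrt(F + 1/(10 + F))/2 (t(F) = sqrt(F + 1/(F + 10))/2 = sqrt(F + 1/(10 + F))/2)
(26*((5 + 4)*(-2)))*K(t(-2), 0) = (26*((5 + 4)*(-2)))*((sqrt((1 - 2*(10 - 2))/(10 - 2))/2)*0) = (26*(9*(-2)))*((sqrt((1 - 2*8)/8)/2)*0) = (26*(-18))*((sqrt((1 - 16)/8)/2)*0) = -468*sqrt((1/8)*(-15))/2*0 = -468*sqrt(-15/8)/2*0 = -468*(I*sqrt(30)/4)/2*0 = -468*I*sqrt(30)/8*0 = -468*0 = 0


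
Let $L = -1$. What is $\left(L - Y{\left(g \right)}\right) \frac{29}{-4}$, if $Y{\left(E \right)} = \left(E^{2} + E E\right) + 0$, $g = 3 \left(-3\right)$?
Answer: $\frac{4727}{4} \approx 1181.8$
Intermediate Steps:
$g = -9$
$Y{\left(E \right)} = 2 E^{2}$ ($Y{\left(E \right)} = \left(E^{2} + E^{2}\right) + 0 = 2 E^{2} + 0 = 2 E^{2}$)
$\left(L - Y{\left(g \right)}\right) \frac{29}{-4} = \left(-1 - 2 \left(-9\right)^{2}\right) \frac{29}{-4} = \left(-1 - 2 \cdot 81\right) 29 \left(- \frac{1}{4}\right) = \left(-1 - 162\right) \left(- \frac{29}{4}\right) = \left(-163\right) \left(- \frac{29}{4}\right) = \frac{4727}{4}$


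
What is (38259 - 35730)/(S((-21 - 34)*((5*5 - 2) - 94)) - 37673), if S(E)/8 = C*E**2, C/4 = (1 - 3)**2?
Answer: 843/650612509 ≈ 1.2957e-6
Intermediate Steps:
C = 16 (C = 4*(1 - 3)**2 = 4*(-2)**2 = 4*4 = 16)
S(E) = 128*E**2 (S(E) = 8*(16*E**2) = 128*E**2)
(38259 - 35730)/(S((-21 - 34)*((5*5 - 2) - 94)) - 37673) = (38259 - 35730)/(128*((-21 - 34)*((5*5 - 2) - 94))**2 - 37673) = 2529/(128*(-55*((25 - 2) - 94))**2 - 37673) = 2529/(128*(-55*(23 - 94))**2 - 37673) = 2529/(128*(-55*(-71))**2 - 37673) = 2529/(128*3905**2 - 37673) = 2529/(128*15249025 - 37673) = 2529/(1951875200 - 37673) = 2529/1951837527 = 2529*(1/1951837527) = 843/650612509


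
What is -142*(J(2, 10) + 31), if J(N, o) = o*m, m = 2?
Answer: -7242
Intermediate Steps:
J(N, o) = 2*o (J(N, o) = o*2 = 2*o)
-142*(J(2, 10) + 31) = -142*(2*10 + 31) = -142*(20 + 31) = -142*51 = -7242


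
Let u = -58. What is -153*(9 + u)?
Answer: 7497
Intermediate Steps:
-153*(9 + u) = -153*(9 - 58) = -153*(-49) = 7497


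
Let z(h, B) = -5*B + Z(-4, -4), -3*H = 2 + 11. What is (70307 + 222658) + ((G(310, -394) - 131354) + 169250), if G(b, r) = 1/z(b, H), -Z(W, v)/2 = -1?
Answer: 23491134/71 ≈ 3.3086e+5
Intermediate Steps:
Z(W, v) = 2 (Z(W, v) = -2*(-1) = 2)
H = -13/3 (H = -(2 + 11)/3 = -1/3*13 = -13/3 ≈ -4.3333)
z(h, B) = 2 - 5*B (z(h, B) = -5*B + 2 = 2 - 5*B)
G(b, r) = 3/71 (G(b, r) = 1/(2 - 5*(-13/3)) = 1/(2 + 65/3) = 1/(71/3) = 3/71)
(70307 + 222658) + ((G(310, -394) - 131354) + 169250) = (70307 + 222658) + ((3/71 - 131354) + 169250) = 292965 + (-9326131/71 + 169250) = 292965 + 2690619/71 = 23491134/71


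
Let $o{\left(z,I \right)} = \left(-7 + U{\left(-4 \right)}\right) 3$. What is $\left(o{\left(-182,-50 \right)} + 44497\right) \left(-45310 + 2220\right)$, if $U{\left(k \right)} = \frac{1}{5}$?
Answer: $-1916496694$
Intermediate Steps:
$U{\left(k \right)} = \frac{1}{5}$
$o{\left(z,I \right)} = - \frac{102}{5}$ ($o{\left(z,I \right)} = \left(-7 + \frac{1}{5}\right) 3 = \left(- \frac{34}{5}\right) 3 = - \frac{102}{5}$)
$\left(o{\left(-182,-50 \right)} + 44497\right) \left(-45310 + 2220\right) = \left(- \frac{102}{5} + 44497\right) \left(-45310 + 2220\right) = \frac{222383}{5} \left(-43090\right) = -1916496694$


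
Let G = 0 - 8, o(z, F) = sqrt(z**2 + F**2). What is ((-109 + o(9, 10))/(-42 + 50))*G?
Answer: 109 - sqrt(181) ≈ 95.546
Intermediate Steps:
o(z, F) = sqrt(F**2 + z**2)
G = -8
((-109 + o(9, 10))/(-42 + 50))*G = ((-109 + sqrt(10**2 + 9**2))/(-42 + 50))*(-8) = ((-109 + sqrt(100 + 81))/8)*(-8) = ((-109 + sqrt(181))*(1/8))*(-8) = (-109/8 + sqrt(181)/8)*(-8) = 109 - sqrt(181)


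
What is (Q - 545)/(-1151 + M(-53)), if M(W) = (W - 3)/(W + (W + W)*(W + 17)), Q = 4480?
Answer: -14807405/4331269 ≈ -3.4187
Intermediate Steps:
M(W) = (-3 + W)/(W + 2*W*(17 + W)) (M(W) = (-3 + W)/(W + (2*W)*(17 + W)) = (-3 + W)/(W + 2*W*(17 + W)))
(Q - 545)/(-1151 + M(-53)) = (4480 - 545)/(-1151 + (-3 - 53)/((-53)*(35 + 2*(-53)))) = 3935/(-1151 - 1/53*(-56)/(35 - 106)) = 3935/(-1151 - 1/53*(-56)/(-71)) = 3935/(-1151 - 1/53*(-1/71)*(-56)) = 3935/(-1151 - 56/3763) = 3935/(-4331269/3763) = 3935*(-3763/4331269) = -14807405/4331269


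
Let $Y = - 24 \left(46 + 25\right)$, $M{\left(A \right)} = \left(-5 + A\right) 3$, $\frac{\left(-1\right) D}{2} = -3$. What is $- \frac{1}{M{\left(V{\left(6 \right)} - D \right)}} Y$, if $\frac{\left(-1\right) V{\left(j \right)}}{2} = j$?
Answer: $- \frac{568}{23} \approx -24.696$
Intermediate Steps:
$D = 6$ ($D = \left(-2\right) \left(-3\right) = 6$)
$V{\left(j \right)} = - 2 j$
$M{\left(A \right)} = -15 + 3 A$
$Y = -1704$ ($Y = \left(-24\right) 71 = -1704$)
$- \frac{1}{M{\left(V{\left(6 \right)} - D \right)}} Y = - \frac{1}{-15 + 3 \left(\left(-2\right) 6 - 6\right)} \left(-1704\right) = - \frac{1}{-15 + 3 \left(-12 - 6\right)} \left(-1704\right) = - \frac{1}{-15 + 3 \left(-18\right)} \left(-1704\right) = - \frac{1}{-15 - 54} \left(-1704\right) = - \frac{1}{-69} \left(-1704\right) = \left(-1\right) \left(- \frac{1}{69}\right) \left(-1704\right) = \frac{1}{69} \left(-1704\right) = - \frac{568}{23}$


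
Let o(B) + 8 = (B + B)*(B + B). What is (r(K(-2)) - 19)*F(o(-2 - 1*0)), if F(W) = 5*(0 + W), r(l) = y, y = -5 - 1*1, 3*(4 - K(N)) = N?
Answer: -1000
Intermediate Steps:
K(N) = 4 - N/3
y = -6 (y = -5 - 1 = -6)
r(l) = -6
o(B) = -8 + 4*B**2 (o(B) = -8 + (B + B)*(B + B) = -8 + (2*B)*(2*B) = -8 + 4*B**2)
F(W) = 5*W
(r(K(-2)) - 19)*F(o(-2 - 1*0)) = (-6 - 19)*(5*(-8 + 4*(-2 - 1*0)**2)) = -125*(-8 + 4*(-2 + 0)**2) = -125*(-8 + 4*(-2)**2) = -125*(-8 + 4*4) = -125*(-8 + 16) = -125*8 = -25*40 = -1000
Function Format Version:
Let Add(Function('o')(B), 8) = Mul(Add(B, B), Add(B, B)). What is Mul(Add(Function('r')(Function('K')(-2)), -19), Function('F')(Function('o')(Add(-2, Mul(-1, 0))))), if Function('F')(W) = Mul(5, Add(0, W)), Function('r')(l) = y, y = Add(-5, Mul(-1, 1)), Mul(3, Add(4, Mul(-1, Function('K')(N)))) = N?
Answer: -1000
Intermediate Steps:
Function('K')(N) = Add(4, Mul(Rational(-1, 3), N))
y = -6 (y = Add(-5, -1) = -6)
Function('r')(l) = -6
Function('o')(B) = Add(-8, Mul(4, Pow(B, 2))) (Function('o')(B) = Add(-8, Mul(Add(B, B), Add(B, B))) = Add(-8, Mul(Mul(2, B), Mul(2, B))) = Add(-8, Mul(4, Pow(B, 2))))
Function('F')(W) = Mul(5, W)
Mul(Add(Function('r')(Function('K')(-2)), -19), Function('F')(Function('o')(Add(-2, Mul(-1, 0))))) = Mul(Add(-6, -19), Mul(5, Add(-8, Mul(4, Pow(Add(-2, Mul(-1, 0)), 2))))) = Mul(-25, Mul(5, Add(-8, Mul(4, Pow(Add(-2, 0), 2))))) = Mul(-25, Mul(5, Add(-8, Mul(4, Pow(-2, 2))))) = Mul(-25, Mul(5, Add(-8, Mul(4, 4)))) = Mul(-25, Mul(5, Add(-8, 16))) = Mul(-25, Mul(5, 8)) = Mul(-25, 40) = -1000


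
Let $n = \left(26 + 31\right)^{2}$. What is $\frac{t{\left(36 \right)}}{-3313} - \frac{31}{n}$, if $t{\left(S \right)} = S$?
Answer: $- \frac{219667}{10763937} \approx -0.020408$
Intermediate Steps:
$n = 3249$ ($n = 57^{2} = 3249$)
$\frac{t{\left(36 \right)}}{-3313} - \frac{31}{n} = \frac{36}{-3313} - \frac{31}{3249} = 36 \left(- \frac{1}{3313}\right) - \frac{31}{3249} = - \frac{36}{3313} - \frac{31}{3249} = - \frac{219667}{10763937}$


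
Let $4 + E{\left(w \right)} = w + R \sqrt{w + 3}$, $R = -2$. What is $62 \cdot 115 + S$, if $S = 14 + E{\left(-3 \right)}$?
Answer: $7137$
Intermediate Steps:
$E{\left(w \right)} = -4 + w - 2 \sqrt{3 + w}$ ($E{\left(w \right)} = -4 + \left(w - 2 \sqrt{w + 3}\right) = -4 + \left(w - 2 \sqrt{3 + w}\right) = -4 + w - 2 \sqrt{3 + w}$)
$S = 7$ ($S = 14 - \left(7 + 2 \sqrt{3 - 3}\right) = 14 - \left(7 + 0\right) = 14 - 7 = 7$)
$62 \cdot 115 + S = 62 \cdot 115 + 7 = 7130 + 7 = 7137$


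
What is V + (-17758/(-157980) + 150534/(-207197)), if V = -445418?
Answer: -7289939752579037/16366491030 ≈ -4.4542e+5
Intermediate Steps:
V + (-17758/(-157980) + 150534/(-207197)) = -445418 + (-17758/(-157980) + 150534/(-207197)) = -445418 + (-17758*(-1/157980) + 150534*(-1/207197)) = -445418 + (8879/78990 - 150534/207197) = -445418 - 10050978497/16366491030 = -7289939752579037/16366491030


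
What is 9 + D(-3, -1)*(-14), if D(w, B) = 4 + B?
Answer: -33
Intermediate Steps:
9 + D(-3, -1)*(-14) = 9 + (4 - 1)*(-14) = 9 + 3*(-14) = 9 - 42 = -33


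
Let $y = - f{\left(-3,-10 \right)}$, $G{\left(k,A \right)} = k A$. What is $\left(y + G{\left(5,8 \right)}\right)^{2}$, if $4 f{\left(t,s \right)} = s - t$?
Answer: $\frac{27889}{16} \approx 1743.1$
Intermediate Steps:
$G{\left(k,A \right)} = A k$
$f{\left(t,s \right)} = - \frac{t}{4} + \frac{s}{4}$ ($f{\left(t,s \right)} = \frac{s - t}{4} = - \frac{t}{4} + \frac{s}{4}$)
$y = \frac{7}{4}$ ($y = - (\left(- \frac{1}{4}\right) \left(-3\right) + \frac{1}{4} \left(-10\right)) = - (\frac{3}{4} - \frac{5}{2}) = \left(-1\right) \left(- \frac{7}{4}\right) = \frac{7}{4} \approx 1.75$)
$\left(y + G{\left(5,8 \right)}\right)^{2} = \left(\frac{7}{4} + 8 \cdot 5\right)^{2} = \left(\frac{7}{4} + 40\right)^{2} = \left(\frac{167}{4}\right)^{2} = \frac{27889}{16}$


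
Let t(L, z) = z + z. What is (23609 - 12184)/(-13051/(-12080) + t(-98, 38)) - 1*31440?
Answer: -29136744640/931131 ≈ -31292.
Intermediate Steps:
t(L, z) = 2*z
(23609 - 12184)/(-13051/(-12080) + t(-98, 38)) - 1*31440 = (23609 - 12184)/(-13051/(-12080) + 2*38) - 1*31440 = 11425/(-13051*(-1/12080) + 76) - 31440 = 11425/(13051/12080 + 76) - 31440 = 11425/(931131/12080) - 31440 = 11425*(12080/931131) - 31440 = 138014000/931131 - 31440 = -29136744640/931131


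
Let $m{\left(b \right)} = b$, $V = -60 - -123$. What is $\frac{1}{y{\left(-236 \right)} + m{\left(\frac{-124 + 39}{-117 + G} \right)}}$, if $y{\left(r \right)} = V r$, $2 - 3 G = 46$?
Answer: $- \frac{79}{1174521} \approx -6.7262 \cdot 10^{-5}$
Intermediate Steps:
$G = - \frac{44}{3}$ ($G = \frac{2}{3} - \frac{46}{3} = - \frac{44}{3} \approx -14.667$)
$V = 63$ ($V = -60 + 123 = 63$)
$y{\left(r \right)} = 63 r$
$\frac{1}{y{\left(-236 \right)} + m{\left(\frac{-124 + 39}{-117 + G} \right)}} = \frac{1}{63 \left(-236\right) + \frac{-124 + 39}{-117 - \frac{44}{3}}} = \frac{1}{-14868 - \frac{85}{- \frac{395}{3}}} = \frac{1}{-14868 - - \frac{51}{79}} = \frac{1}{-14868 + \frac{51}{79}} = \frac{1}{- \frac{1174521}{79}} = - \frac{79}{1174521}$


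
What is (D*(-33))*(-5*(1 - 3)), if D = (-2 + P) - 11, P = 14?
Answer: -330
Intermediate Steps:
D = 1 (D = (-2 + 14) - 11 = 12 - 11 = 1)
(D*(-33))*(-5*(1 - 3)) = (1*(-33))*(-5*(1 - 3)) = -(-165)*(-2) = -33*10 = -330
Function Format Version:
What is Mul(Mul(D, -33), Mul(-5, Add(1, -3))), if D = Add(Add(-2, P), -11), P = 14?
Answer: -330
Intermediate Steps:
D = 1 (D = Add(Add(-2, 14), -11) = Add(12, -11) = 1)
Mul(Mul(D, -33), Mul(-5, Add(1, -3))) = Mul(Mul(1, -33), Mul(-5, Add(1, -3))) = Mul(-33, Mul(-5, -2)) = Mul(-33, 10) = -330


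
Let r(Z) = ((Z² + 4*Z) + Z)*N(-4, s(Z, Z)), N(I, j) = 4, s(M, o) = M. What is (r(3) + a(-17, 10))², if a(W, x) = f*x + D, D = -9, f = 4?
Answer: 16129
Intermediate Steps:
r(Z) = 4*Z² + 20*Z (r(Z) = ((Z² + 4*Z) + Z)*4 = (Z² + 5*Z)*4 = 4*Z² + 20*Z)
a(W, x) = -9 + 4*x (a(W, x) = 4*x - 9 = -9 + 4*x)
(r(3) + a(-17, 10))² = (4*3*(5 + 3) + (-9 + 4*10))² = (4*3*8 + (-9 + 40))² = (96 + 31)² = 127² = 16129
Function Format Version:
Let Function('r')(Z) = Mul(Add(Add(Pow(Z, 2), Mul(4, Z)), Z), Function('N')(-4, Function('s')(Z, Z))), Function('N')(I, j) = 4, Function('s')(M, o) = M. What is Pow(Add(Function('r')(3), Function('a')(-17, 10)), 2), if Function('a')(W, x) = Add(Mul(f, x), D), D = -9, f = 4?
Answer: 16129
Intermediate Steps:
Function('r')(Z) = Add(Mul(4, Pow(Z, 2)), Mul(20, Z)) (Function('r')(Z) = Mul(Add(Add(Pow(Z, 2), Mul(4, Z)), Z), 4) = Mul(Add(Pow(Z, 2), Mul(5, Z)), 4) = Add(Mul(4, Pow(Z, 2)), Mul(20, Z)))
Function('a')(W, x) = Add(-9, Mul(4, x)) (Function('a')(W, x) = Add(Mul(4, x), -9) = Add(-9, Mul(4, x)))
Pow(Add(Function('r')(3), Function('a')(-17, 10)), 2) = Pow(Add(Mul(4, 3, Add(5, 3)), Add(-9, Mul(4, 10))), 2) = Pow(Add(Mul(4, 3, 8), Add(-9, 40)), 2) = Pow(Add(96, 31), 2) = Pow(127, 2) = 16129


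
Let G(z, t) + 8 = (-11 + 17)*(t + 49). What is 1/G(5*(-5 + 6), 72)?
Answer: 1/718 ≈ 0.0013928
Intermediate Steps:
G(z, t) = 286 + 6*t (G(z, t) = -8 + (-11 + 17)*(t + 49) = -8 + 6*(49 + t) = -8 + (294 + 6*t) = 286 + 6*t)
1/G(5*(-5 + 6), 72) = 1/(286 + 6*72) = 1/(286 + 432) = 1/718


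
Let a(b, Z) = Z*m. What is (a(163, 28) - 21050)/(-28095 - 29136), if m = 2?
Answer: 6998/19077 ≈ 0.36683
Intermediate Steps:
a(b, Z) = 2*Z (a(b, Z) = Z*2 = 2*Z)
(a(163, 28) - 21050)/(-28095 - 29136) = (2*28 - 21050)/(-28095 - 29136) = (56 - 21050)/(-57231) = -20994*(-1/57231) = 6998/19077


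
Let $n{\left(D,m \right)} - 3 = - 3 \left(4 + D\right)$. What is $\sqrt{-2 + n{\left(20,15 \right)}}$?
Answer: $i \sqrt{71} \approx 8.4261 i$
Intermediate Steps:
$n{\left(D,m \right)} = -9 - 3 D$ ($n{\left(D,m \right)} = 3 - 3 \left(4 + D\right) = 3 - \left(12 + 3 D\right) = -9 - 3 D$)
$\sqrt{-2 + n{\left(20,15 \right)}} = \sqrt{-2 - 69} = \sqrt{-71} = i \sqrt{71}$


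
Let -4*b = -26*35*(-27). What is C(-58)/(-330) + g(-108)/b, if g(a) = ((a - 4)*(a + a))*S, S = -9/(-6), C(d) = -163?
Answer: -4645/858 ≈ -5.4137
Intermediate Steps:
S = 3/2 (S = -9*(-⅙) = 3/2 ≈ 1.5000)
b = -12285/2 (b = -(-26*35)*(-27)/4 = -(-455)*(-27)/2 = -¼*24570 = -12285/2 ≈ -6142.5)
g(a) = 3*a*(-4 + a) (g(a) = ((a - 4)*(a + a))*(3/2) = ((-4 + a)*(2*a))*(3/2) = (2*a*(-4 + a))*(3/2) = 3*a*(-4 + a))
C(-58)/(-330) + g(-108)/b = -163/(-330) + (3*(-108)*(-4 - 108))/(-12285/2) = -163*(-1/330) + (3*(-108)*(-112))*(-2/12285) = 163/330 + 36288*(-2/12285) = 163/330 - 384/65 = -4645/858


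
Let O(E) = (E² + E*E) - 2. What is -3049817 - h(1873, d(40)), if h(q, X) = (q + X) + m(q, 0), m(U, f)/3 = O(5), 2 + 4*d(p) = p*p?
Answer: -6104467/2 ≈ -3.0522e+6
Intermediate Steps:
O(E) = -2 + 2*E² (O(E) = (E² + E²) - 2 = 2*E² - 2 = -2 + 2*E²)
d(p) = -½ + p²/4 (d(p) = -½ + (p*p)/4 = -½ + p²/4)
m(U, f) = 144 (m(U, f) = 3*(-2 + 2*5²) = 3*(-2 + 2*25) = 3*(-2 + 50) = 3*48 = 144)
h(q, X) = 144 + X + q (h(q, X) = (q + X) + 144 = (X + q) + 144 = 144 + X + q)
-3049817 - h(1873, d(40)) = -3049817 - (144 + (-½ + (¼)*40²) + 1873) = -3049817 - (144 + (-½ + (¼)*1600) + 1873) = -3049817 - (144 + (-½ + 400) + 1873) = -3049817 - (144 + 799/2 + 1873) = -3049817 - 1*4833/2 = -3049817 - 4833/2 = -6104467/2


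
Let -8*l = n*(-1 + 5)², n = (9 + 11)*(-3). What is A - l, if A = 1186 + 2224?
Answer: 3290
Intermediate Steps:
n = -60 (n = 20*(-3) = -60)
A = 3410
l = 120 (l = -(-15)*(-1 + 5)²/2 = -(-15)*4²/2 = -(-15)*16/2 = -⅛*(-960) = 120)
A - l = 3410 - 1*120 = 3410 - 120 = 3290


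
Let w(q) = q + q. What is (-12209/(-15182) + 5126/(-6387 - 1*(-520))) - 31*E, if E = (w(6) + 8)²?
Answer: -1104508838329/89072794 ≈ -12400.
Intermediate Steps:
w(q) = 2*q
E = 400 (E = (2*6 + 8)² = (12 + 8)² = 20² = 400)
(-12209/(-15182) + 5126/(-6387 - 1*(-520))) - 31*E = (-12209/(-15182) + 5126/(-6387 - 1*(-520))) - 31*400 = (-12209*(-1/15182) + 5126/(-6387 + 520)) - 1*12400 = (12209/15182 + 5126/(-5867)) - 12400 = (12209/15182 + 5126*(-1/5867)) - 12400 = (12209/15182 - 5126/5867) - 12400 = -6192729/89072794 - 12400 = -1104508838329/89072794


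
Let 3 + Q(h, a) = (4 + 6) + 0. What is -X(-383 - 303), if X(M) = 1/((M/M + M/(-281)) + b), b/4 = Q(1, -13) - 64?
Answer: 281/63101 ≈ 0.0044532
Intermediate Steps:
Q(h, a) = 7 (Q(h, a) = -3 + ((4 + 6) + 0) = -3 + (10 + 0) = -3 + 10 = 7)
b = -228 (b = 4*(7 - 64) = 4*(-57) = -228)
X(M) = 1/(-227 - M/281) (X(M) = 1/((M/M + M/(-281)) - 228) = 1/((1 + M*(-1/281)) - 228) = 1/((1 - M/281) - 228) = 1/(-227 - M/281))
-X(-383 - 303) = -(-281)/(63787 + (-383 - 303)) = -(-281)/(63787 - 686) = -(-281)/63101 = -1*(-281/63101) = 281/63101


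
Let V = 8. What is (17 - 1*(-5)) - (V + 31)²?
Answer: -1499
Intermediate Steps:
(17 - 1*(-5)) - (V + 31)² = (17 - 1*(-5)) - (8 + 31)² = (17 + 5) - 1*39² = 22 - 1*1521 = 22 - 1521 = -1499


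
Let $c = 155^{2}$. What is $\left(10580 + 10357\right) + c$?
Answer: $44962$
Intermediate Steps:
$c = 24025$
$\left(10580 + 10357\right) + c = \left(10580 + 10357\right) + 24025 = 20937 + 24025 = 44962$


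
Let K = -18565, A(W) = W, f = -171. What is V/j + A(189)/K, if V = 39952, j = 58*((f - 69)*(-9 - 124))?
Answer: 4897523/429631230 ≈ 0.011399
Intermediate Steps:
j = 1851360 (j = 58*((-171 - 69)*(-9 - 124)) = 58*(-240*(-133)) = 58*31920 = 1851360)
V/j + A(189)/K = 39952/1851360 + 189/(-18565) = 39952*(1/1851360) + 189*(-1/18565) = 2497/115710 - 189/18565 = 4897523/429631230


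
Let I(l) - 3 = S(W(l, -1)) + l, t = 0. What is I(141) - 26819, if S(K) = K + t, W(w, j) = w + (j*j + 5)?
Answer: -26528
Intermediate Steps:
W(w, j) = 5 + w + j² (W(w, j) = w + (j² + 5) = w + (5 + j²) = 5 + w + j²)
S(K) = K (S(K) = K + 0 = K)
I(l) = 9 + 2*l (I(l) = 3 + ((5 + l + (-1)²) + l) = 3 + ((5 + l + 1) + l) = 3 + ((6 + l) + l) = 3 + (6 + 2*l) = 9 + 2*l)
I(141) - 26819 = (9 + 2*141) - 26819 = (9 + 282) - 26819 = 291 - 26819 = -26528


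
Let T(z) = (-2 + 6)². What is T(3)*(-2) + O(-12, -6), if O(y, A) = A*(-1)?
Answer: -26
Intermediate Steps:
O(y, A) = -A
T(z) = 16 (T(z) = 4² = 16)
T(3)*(-2) + O(-12, -6) = 16*(-2) - 1*(-6) = -32 + 6 = -26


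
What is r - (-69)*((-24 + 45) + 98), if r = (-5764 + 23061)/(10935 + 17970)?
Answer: 237356252/28905 ≈ 8211.6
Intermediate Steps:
r = 17297/28905 ≈ 0.59841
r - (-69)*((-24 + 45) + 98) = 17297/28905 - (-69)*((-24 + 45) + 98) = 17297/28905 - (-69)*(21 + 98) = 17297/28905 - (-69)*119 = 17297/28905 - 1*(-8211) = 17297/28905 + 8211 = 237356252/28905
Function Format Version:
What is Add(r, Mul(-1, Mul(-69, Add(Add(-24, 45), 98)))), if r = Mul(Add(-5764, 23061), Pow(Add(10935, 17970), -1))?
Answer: Rational(237356252, 28905) ≈ 8211.6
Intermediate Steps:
r = Rational(17297, 28905) (r = Mul(17297, Pow(28905, -1)) = Mul(17297, Rational(1, 28905)) = Rational(17297, 28905) ≈ 0.59841)
Add(r, Mul(-1, Mul(-69, Add(Add(-24, 45), 98)))) = Add(Rational(17297, 28905), Mul(-1, Mul(-69, Add(Add(-24, 45), 98)))) = Add(Rational(17297, 28905), Mul(-1, Mul(-69, Add(21, 98)))) = Add(Rational(17297, 28905), Mul(-1, Mul(-69, 119))) = Add(Rational(17297, 28905), Mul(-1, -8211)) = Add(Rational(17297, 28905), 8211) = Rational(237356252, 28905)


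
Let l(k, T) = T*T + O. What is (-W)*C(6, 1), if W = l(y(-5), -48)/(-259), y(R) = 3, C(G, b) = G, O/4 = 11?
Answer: 14088/259 ≈ 54.394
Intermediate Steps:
O = 44 (O = 4*11 = 44)
l(k, T) = 44 + T² (l(k, T) = T*T + 44 = T² + 44 = 44 + T²)
W = -2348/259 (W = (44 + (-48)²)/(-259) = (44 + 2304)*(-1/259) = 2348*(-1/259) = -2348/259 ≈ -9.0656)
(-W)*C(6, 1) = -1*(-2348/259)*6 = (2348/259)*6 = 14088/259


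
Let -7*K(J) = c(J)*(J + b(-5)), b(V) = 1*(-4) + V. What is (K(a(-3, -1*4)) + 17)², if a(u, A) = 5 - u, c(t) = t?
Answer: 16129/49 ≈ 329.16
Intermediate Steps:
b(V) = -4 + V
K(J) = -J*(-9 + J)/7 (K(J) = -J*(J + (-4 - 5))/7 = -J*(J - 9)/7 = -J*(-9 + J)/7)
(K(a(-3, -1*4)) + 17)² = ((5 - 1*(-3))*(9 - (5 - 1*(-3)))/7 + 17)² = ((5 + 3)*(9 - (5 + 3))/7 + 17)² = ((⅐)*8*(9 - 1*8) + 17)² = ((⅐)*8*(9 - 8) + 17)² = ((⅐)*8*1 + 17)² = (8/7 + 17)² = (127/7)² = 16129/49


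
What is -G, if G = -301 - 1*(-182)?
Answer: 119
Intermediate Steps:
G = -119 (G = -301 + 182 = -119)
-G = -1*(-119) = 119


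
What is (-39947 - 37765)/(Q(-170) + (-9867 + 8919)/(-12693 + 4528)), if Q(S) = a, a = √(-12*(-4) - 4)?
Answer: 150380879760/733114799 - 2590421694600*√11/733114799 ≈ -11514.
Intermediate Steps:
a = 2*√11 (a = √(48 - 4) = √44 = 2*√11 ≈ 6.6332)
Q(S) = 2*√11
(-39947 - 37765)/(Q(-170) + (-9867 + 8919)/(-12693 + 4528)) = (-39947 - 37765)/(2*√11 + (-9867 + 8919)/(-12693 + 4528)) = -77712/(2*√11 - 948/(-8165)) = -77712/(2*√11 - 948*(-1/8165)) = -77712/(2*√11 + 948/8165) = -77712/(948/8165 + 2*√11)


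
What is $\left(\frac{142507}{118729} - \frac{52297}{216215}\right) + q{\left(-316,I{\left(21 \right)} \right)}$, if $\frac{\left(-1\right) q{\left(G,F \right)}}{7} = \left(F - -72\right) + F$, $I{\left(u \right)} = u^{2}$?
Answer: $- \frac{171406273147838}{25670990735} \approx -6677.0$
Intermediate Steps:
$q{\left(G,F \right)} = -504 - 14 F$ ($q{\left(G,F \right)} = - 7 \left(\left(F - -72\right) + F\right) = - 7 \left(\left(F + 72\right) + F\right) = - 7 \left(\left(72 + F\right) + F\right) = - 7 \left(72 + 2 F\right) = -504 - 14 F$)
$\left(\frac{142507}{118729} - \frac{52297}{216215}\right) + q{\left(-316,I{\left(21 \right)} \right)} = \left(\frac{142507}{118729} - \frac{52297}{216215}\right) - \left(504 + 14 \cdot 21^{2}\right) = \left(142507 \cdot \frac{1}{118729} - \frac{52297}{216215}\right) - 6678 = \left(\frac{142507}{118729} - \frac{52297}{216215}\right) - 6678 = \frac{24602980492}{25670990735} - 6678 = - \frac{171406273147838}{25670990735}$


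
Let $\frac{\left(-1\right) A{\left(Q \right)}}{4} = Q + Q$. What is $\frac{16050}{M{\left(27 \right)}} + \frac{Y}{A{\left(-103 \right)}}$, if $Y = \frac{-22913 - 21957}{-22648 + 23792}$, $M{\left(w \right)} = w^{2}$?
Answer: $\frac{2516153095}{114532704} \approx 21.969$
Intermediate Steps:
$A{\left(Q \right)} = - 8 Q$ ($A{\left(Q \right)} = - 4 \left(Q + Q\right) = - 4 \cdot 2 Q = - 8 Q$)
$Y = - \frac{22435}{572}$ ($Y = - \frac{44870}{1144} = \left(-44870\right) \frac{1}{1144} = - \frac{22435}{572} \approx -39.222$)
$\frac{16050}{M{\left(27 \right)}} + \frac{Y}{A{\left(-103 \right)}} = \frac{16050}{27^{2}} - \frac{22435}{572 \left(\left(-8\right) \left(-103\right)\right)} = \frac{16050}{729} - \frac{22435}{572 \cdot 824} = 16050 \cdot \frac{1}{729} - \frac{22435}{471328} = \frac{5350}{243} - \frac{22435}{471328} = \frac{2516153095}{114532704}$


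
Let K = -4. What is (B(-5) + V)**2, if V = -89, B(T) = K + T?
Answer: 9604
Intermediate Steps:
B(T) = -4 + T
(B(-5) + V)**2 = ((-4 - 5) - 89)**2 = (-9 - 89)**2 = (-98)**2 = 9604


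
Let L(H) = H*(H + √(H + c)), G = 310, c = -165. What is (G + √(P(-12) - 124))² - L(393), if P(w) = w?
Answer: -58485 - 786*√57 + 1240*I*√34 ≈ -64419.0 + 7230.4*I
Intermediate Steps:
L(H) = H*(H + √(-165 + H)) (L(H) = H*(H + √(H - 165)) = H*(H + √(-165 + H)))
(G + √(P(-12) - 124))² - L(393) = (310 + √(-12 - 124))² - 393*(393 + √(-165 + 393)) = (310 + √(-136))² - 393*(393 + √228) = (310 + 2*I*√34)² - 393*(393 + 2*√57) = (310 + 2*I*√34)² - (154449 + 786*√57) = (310 + 2*I*√34)² + (-154449 - 786*√57) = -154449 + (310 + 2*I*√34)² - 786*√57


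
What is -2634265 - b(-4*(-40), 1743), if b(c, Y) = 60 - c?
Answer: -2634165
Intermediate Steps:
-2634265 - b(-4*(-40), 1743) = -2634265 - (60 - (-4)*(-40)) = -2634265 - (60 - 1*160) = -2634265 - (60 - 160) = -2634265 - 1*(-100) = -2634265 + 100 = -2634165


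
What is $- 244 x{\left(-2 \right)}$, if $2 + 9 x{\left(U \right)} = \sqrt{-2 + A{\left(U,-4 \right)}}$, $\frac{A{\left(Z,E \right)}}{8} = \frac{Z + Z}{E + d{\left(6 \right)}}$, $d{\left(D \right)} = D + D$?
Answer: $\frac{488}{9} - \frac{244 i \sqrt{6}}{9} \approx 54.222 - 66.408 i$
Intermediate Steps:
$d{\left(D \right)} = 2 D$
$A{\left(Z,E \right)} = \frac{16 Z}{12 + E}$ ($A{\left(Z,E \right)} = 8 \frac{Z + Z}{E + 2 \cdot 6} = 8 \frac{2 Z}{E + 12} = 8 \frac{2 Z}{12 + E} = \frac{16 Z}{12 + E}$)
$x{\left(U \right)} = - \frac{2}{9} + \frac{\sqrt{-2 + 2 U}}{9}$ ($x{\left(U \right)} = - \frac{2}{9} + \frac{\sqrt{-2 + \frac{16 U}{12 - 4}}}{9} = - \frac{2}{9} + \frac{\sqrt{-2 + \frac{16 U}{8}}}{9} = - \frac{2}{9} + \frac{\sqrt{-2 + 16 U \frac{1}{8}}}{9} = - \frac{2}{9} + \frac{\sqrt{-2 + 2 U}}{9}$)
$- 244 x{\left(-2 \right)} = - 244 \left(- \frac{2}{9} + \frac{\sqrt{-2 + 2 \left(-2\right)}}{9}\right) = - 244 \left(- \frac{2}{9} + \frac{\sqrt{-2 - 4}}{9}\right) = - 244 \left(- \frac{2}{9} + \frac{\sqrt{-6}}{9}\right) = - 244 \left(- \frac{2}{9} + \frac{i \sqrt{6}}{9}\right) = \frac{488}{9} - \frac{244 i \sqrt{6}}{9}$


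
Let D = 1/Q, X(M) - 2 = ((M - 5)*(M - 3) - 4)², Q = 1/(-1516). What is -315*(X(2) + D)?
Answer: 476595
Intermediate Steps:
Q = -1/1516 ≈ -0.00065963
X(M) = 2 + (-4 + (-5 + M)*(-3 + M))² (X(M) = 2 + ((M - 5)*(M - 3) - 4)² = 2 + ((-5 + M)*(-3 + M) - 4)² = 2 + (-4 + (-5 + M)*(-3 + M))²)
D = -1516 (D = 1/(-1/1516) = -1516)
-315*(X(2) + D) = -315*((2 + (11 + 2² - 8*2)²) - 1516) = -315*((2 + (11 + 4 - 16)²) - 1516) = -315*((2 + (-1)²) - 1516) = -315*((2 + 1) - 1516) = -315*(3 - 1516) = -315*(-1513) = 476595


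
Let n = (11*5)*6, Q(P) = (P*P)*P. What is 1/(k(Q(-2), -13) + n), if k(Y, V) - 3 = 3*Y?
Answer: 1/309 ≈ 0.0032362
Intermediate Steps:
Q(P) = P³ (Q(P) = P²*P = P³)
k(Y, V) = 3 + 3*Y
n = 330 (n = 55*6 = 330)
1/(k(Q(-2), -13) + n) = 1/((3 + 3*(-2)³) + 330) = 1/((3 + 3*(-8)) + 330) = 1/((3 - 24) + 330) = 1/(-21 + 330) = 1/309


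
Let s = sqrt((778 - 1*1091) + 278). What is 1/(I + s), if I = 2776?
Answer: 2776/7706211 - I*sqrt(35)/7706211 ≈ 0.00036023 - 7.677e-7*I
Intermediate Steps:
s = I*sqrt(35) (s = sqrt((778 - 1091) + 278) = sqrt(-313 + 278) = sqrt(-35) = I*sqrt(35) ≈ 5.9161*I)
1/(I + s) = 1/(2776 + I*sqrt(35))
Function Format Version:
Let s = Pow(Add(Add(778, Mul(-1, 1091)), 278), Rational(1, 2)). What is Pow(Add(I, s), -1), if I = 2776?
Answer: Add(Rational(2776, 7706211), Mul(Rational(-1, 7706211), I, Pow(35, Rational(1, 2)))) ≈ Add(0.00036023, Mul(-7.6770e-7, I))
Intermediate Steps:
s = Mul(I, Pow(35, Rational(1, 2))) (s = Pow(Add(Add(778, -1091), 278), Rational(1, 2)) = Pow(Add(-313, 278), Rational(1, 2)) = Pow(-35, Rational(1, 2)) = Mul(I, Pow(35, Rational(1, 2))) ≈ Mul(5.9161, I))
Pow(Add(I, s), -1) = Pow(Add(2776, Mul(I, Pow(35, Rational(1, 2)))), -1)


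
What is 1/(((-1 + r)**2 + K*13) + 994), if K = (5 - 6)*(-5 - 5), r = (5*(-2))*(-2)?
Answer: 1/1485 ≈ 0.00067340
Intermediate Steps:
r = 20 (r = -10*(-2) = 20)
K = 10 (K = -1*(-10) = 10)
1/(((-1 + r)**2 + K*13) + 994) = 1/(((-1 + 20)**2 + 10*13) + 994) = 1/((19**2 + 130) + 994) = 1/((361 + 130) + 994) = 1/(491 + 994) = 1/1485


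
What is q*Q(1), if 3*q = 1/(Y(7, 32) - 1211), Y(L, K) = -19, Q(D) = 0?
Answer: 0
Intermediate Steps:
q = -1/3690 (q = 1/(3*(-19 - 1211)) = (⅓)/(-1230) = (⅓)*(-1/1230) = -1/3690 ≈ -0.00027100)
q*Q(1) = -1/3690*0 = 0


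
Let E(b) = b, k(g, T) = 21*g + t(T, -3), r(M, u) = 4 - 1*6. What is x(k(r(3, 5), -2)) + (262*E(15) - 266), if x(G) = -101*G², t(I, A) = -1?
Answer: -183085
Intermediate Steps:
r(M, u) = -2 (r(M, u) = 4 - 6 = -2)
k(g, T) = -1 + 21*g (k(g, T) = 21*g - 1 = -1 + 21*g)
x(k(r(3, 5), -2)) + (262*E(15) - 266) = -101*(-1 + 21*(-2))² + (262*15 - 266) = -101*(-1 - 42)² + (3930 - 266) = -101*(-43)² + 3664 = -101*1849 + 3664 = -186749 + 3664 = -183085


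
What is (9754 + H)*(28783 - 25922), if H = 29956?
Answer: 113610310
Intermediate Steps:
(9754 + H)*(28783 - 25922) = (9754 + 29956)*(28783 - 25922) = 39710*2861 = 113610310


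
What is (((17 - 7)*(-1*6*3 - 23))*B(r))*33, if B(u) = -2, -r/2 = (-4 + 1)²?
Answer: 27060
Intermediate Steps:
r = -18 (r = -2*(-4 + 1)² = -2*(-3)² = -2*9 = -18)
(((17 - 7)*(-1*6*3 - 23))*B(r))*33 = (((17 - 7)*(-1*6*3 - 23))*(-2))*33 = ((10*(-6*3 - 23))*(-2))*33 = ((10*(-18 - 23))*(-2))*33 = ((10*(-41))*(-2))*33 = -410*(-2)*33 = 820*33 = 27060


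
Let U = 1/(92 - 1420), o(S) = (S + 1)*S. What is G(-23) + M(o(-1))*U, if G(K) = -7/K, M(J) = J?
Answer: 7/23 ≈ 0.30435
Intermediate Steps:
o(S) = S*(1 + S) (o(S) = (1 + S)*S = S*(1 + S))
U = -1/1328 (U = 1/(-1328) = -1/1328 ≈ -0.00075301)
G(-23) + M(o(-1))*U = -7/(-23) - (1 - 1)*(-1/1328) = -7*(-1/23) - 1*0*(-1/1328) = 7/23 + 0*(-1/1328) = 7/23 + 0 = 7/23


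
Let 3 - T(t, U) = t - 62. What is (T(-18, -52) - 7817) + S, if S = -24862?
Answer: -32596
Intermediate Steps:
T(t, U) = 65 - t (T(t, U) = 3 - (t - 62) = 3 - (-62 + t) = 3 + (62 - t) = 65 - t)
(T(-18, -52) - 7817) + S = ((65 - 1*(-18)) - 7817) - 24862 = ((65 + 18) - 7817) - 24862 = (83 - 7817) - 24862 = -7734 - 24862 = -32596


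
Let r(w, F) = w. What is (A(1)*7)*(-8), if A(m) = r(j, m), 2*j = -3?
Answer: 84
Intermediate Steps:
j = -3/2 (j = (½)*(-3) = -3/2 ≈ -1.5000)
A(m) = -3/2
(A(1)*7)*(-8) = -3/2*7*(-8) = -21/2*(-8) = 84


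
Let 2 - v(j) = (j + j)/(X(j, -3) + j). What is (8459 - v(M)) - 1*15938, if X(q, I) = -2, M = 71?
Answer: -516047/69 ≈ -7478.9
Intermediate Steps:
v(j) = 2 - 2*j/(-2 + j) (v(j) = 2 - (j + j)/(-2 + j) = 2 - 2*j/(-2 + j))
(8459 - v(M)) - 1*15938 = (8459 - (-4)/(-2 + 71)) - 1*15938 = (8459 - (-4)/69) - 15938 = (8459 - 1*(-4/69)) - 15938 = (8459 + 4/69) - 15938 = 583675/69 - 15938 = -516047/69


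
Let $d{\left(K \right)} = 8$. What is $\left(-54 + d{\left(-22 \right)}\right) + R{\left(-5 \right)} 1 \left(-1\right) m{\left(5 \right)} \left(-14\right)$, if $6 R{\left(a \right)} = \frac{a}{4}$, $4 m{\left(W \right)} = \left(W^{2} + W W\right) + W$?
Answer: $- \frac{4133}{48} \approx -86.104$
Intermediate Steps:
$m{\left(W \right)} = \frac{W^{2}}{2} + \frac{W}{4}$ ($m{\left(W \right)} = \frac{\left(W^{2} + W W\right) + W}{4} = \frac{\left(W^{2} + W^{2}\right) + W}{4} = \frac{2 W^{2} + W}{4} = \frac{W + 2 W^{2}}{4} = \frac{W^{2}}{2} + \frac{W}{4}$)
$R{\left(a \right)} = \frac{a}{24}$ ($R{\left(a \right)} = \frac{a \frac{1}{4}}{6} = \frac{\frac{1}{4} a}{6} = \frac{a}{24}$)
$\left(-54 + d{\left(-22 \right)}\right) + R{\left(-5 \right)} 1 \left(-1\right) m{\left(5 \right)} \left(-14\right) = \left(-54 + 8\right) + \frac{1}{24} \left(-5\right) 1 \left(-1\right) \frac{1}{4} \cdot 5 \left(1 + 2 \cdot 5\right) \left(-14\right) = -46 + - \frac{5 \left(- \frac{5 \left(1 + 10\right)}{4}\right)}{24} \left(-14\right) = -46 + - \frac{5 \left(- \frac{5 \cdot 11}{4}\right)}{24} \left(-14\right) = -46 + - \frac{5 \left(\left(-1\right) \frac{55}{4}\right)}{24} \left(-14\right) = -46 + \left(- \frac{5}{24}\right) \left(- \frac{55}{4}\right) \left(-14\right) = -46 + \frac{275}{96} \left(-14\right) = -46 - \frac{1925}{48} = - \frac{4133}{48}$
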